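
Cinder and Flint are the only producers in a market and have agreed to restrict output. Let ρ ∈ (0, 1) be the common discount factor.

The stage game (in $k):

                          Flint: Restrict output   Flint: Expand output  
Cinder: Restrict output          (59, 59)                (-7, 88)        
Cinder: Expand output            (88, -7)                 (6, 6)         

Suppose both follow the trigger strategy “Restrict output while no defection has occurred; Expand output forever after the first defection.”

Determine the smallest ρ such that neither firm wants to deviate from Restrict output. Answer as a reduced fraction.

One-period gain from deviating is 88 − 59 = 29. The loss is 59 − 6 = 53 in every subsequent period, with present value 53·ρ/(1−ρ).
Deviation is unprofitable when 53·ρ/(1−ρ) ≥ 29, i.e. ρ/(1−ρ) ≥ 29/53.
Equivalently ρ ≥ 29/(29+53) = 29/82.

29/82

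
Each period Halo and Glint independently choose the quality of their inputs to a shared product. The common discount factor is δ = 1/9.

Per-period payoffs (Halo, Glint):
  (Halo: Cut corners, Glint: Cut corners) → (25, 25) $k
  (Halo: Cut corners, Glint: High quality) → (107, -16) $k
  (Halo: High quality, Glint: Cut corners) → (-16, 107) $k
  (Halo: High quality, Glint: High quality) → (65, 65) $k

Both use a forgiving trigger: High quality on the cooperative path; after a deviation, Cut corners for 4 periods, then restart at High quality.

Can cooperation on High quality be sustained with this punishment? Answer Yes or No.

No

A one-shot deviation gives 107 now, then 25 for 4 periods, then back to 65.
Gain from deviating: (107−65) today; loss: (65−25) in each of the next 4 periods.
No-deviation condition: (65−25)(δ+…+δ^4) ≥ 107−65, i.e. δ+…+δ^4 ≥ 21/20.
At δ = 1/9: δ+…+δ^4 = 0.1250 < 1.0500.
So cooperation is not sustainable.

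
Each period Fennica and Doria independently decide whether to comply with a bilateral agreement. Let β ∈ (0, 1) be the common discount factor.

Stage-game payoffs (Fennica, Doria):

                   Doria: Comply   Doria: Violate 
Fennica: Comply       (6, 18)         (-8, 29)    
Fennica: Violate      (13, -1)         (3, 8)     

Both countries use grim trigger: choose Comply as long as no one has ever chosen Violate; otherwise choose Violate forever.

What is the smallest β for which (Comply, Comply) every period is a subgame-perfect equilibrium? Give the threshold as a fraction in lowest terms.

Fennica's threshold: (13−6)/(13−3) = 7/10.
Doria's threshold: (29−18)/(29−8) = 11/21.
7/10 > 11/21, so Fennica binds and β* = 7/10.

7/10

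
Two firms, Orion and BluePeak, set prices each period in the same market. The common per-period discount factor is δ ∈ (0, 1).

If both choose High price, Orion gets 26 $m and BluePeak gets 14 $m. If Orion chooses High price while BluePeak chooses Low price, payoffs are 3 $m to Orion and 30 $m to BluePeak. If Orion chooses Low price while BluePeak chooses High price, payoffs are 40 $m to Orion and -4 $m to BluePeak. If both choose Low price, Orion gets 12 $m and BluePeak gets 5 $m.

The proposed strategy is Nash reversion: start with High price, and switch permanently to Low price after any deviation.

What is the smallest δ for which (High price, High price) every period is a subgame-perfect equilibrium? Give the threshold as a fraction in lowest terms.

Orion: cooperation gives 26 each period; deviation gives 40 once then 12 forever.
  26/(1−δ) ≥ 40 + 12δ/(1−δ) ⇒ δ ≥ 14/28 = 1/2.
BluePeak: cooperation gives 14 each period; deviation gives 30 once then 5 forever.
  δ ≥ 16/25.
Both must hold, so the binding constraint is BluePeak's: δ ≥ 16/25.

16/25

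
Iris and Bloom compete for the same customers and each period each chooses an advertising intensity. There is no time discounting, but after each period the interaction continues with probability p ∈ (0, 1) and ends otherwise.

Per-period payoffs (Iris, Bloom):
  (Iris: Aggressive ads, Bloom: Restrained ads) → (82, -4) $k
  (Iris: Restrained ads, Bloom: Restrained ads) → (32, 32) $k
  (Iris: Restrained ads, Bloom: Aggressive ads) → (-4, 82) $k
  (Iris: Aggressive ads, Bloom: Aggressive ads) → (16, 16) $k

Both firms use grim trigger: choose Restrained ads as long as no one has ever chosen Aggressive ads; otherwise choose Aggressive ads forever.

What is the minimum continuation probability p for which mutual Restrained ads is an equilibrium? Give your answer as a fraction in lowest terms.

With no time discounting, the continuation probability p plays the role of the discount factor.
Grim-trigger IC: 32/(1−p) ≥ 82 + 16p/(1−p) ⇒ p ≥ (82−32)/(82−16) = 25/33.

25/33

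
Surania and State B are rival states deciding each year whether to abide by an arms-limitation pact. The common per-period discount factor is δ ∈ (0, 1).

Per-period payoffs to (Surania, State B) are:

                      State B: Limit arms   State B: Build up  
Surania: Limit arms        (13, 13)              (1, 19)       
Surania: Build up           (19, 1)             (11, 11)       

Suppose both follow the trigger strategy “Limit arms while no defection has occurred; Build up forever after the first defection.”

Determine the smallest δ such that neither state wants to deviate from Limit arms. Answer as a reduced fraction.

13/(1−δ) ≥ 19 + 11δ/(1−δ)
13 ≥ 19 − 8δ
δ ≥ 6/8 = 3/4.

3/4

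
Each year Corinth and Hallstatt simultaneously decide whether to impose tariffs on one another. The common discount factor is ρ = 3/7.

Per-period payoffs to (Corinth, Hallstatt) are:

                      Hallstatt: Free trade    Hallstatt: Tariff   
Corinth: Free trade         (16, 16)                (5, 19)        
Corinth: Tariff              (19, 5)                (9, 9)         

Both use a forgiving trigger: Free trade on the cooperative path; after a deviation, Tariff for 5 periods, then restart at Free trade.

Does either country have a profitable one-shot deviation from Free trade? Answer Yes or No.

No

IC: ρ+…+ρ^5 ≥ (19−16)/(16−9) = 3/7.
At ρ = 3/7: partial sum = 0.7392 ≥ 0.4286. Cooperation sustainable.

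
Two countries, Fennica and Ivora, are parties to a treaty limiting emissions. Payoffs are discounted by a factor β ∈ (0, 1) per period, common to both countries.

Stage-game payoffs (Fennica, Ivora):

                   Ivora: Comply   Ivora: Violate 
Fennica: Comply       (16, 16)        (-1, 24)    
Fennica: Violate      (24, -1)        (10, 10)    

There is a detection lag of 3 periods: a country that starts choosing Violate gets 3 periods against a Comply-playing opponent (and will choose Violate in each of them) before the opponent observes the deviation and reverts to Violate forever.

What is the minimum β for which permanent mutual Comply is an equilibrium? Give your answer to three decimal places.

0.830

Deviating for the 3 undetected periods gains 24−16 = 8 per period over cooperation, then loses 16−10 = 6 per period forever once punishment starts.
Gain: 8(1 + β + … + β^2); loss: 6·β^3/(1−β).
No profitable deviation ⇔ 8(1−β^3) ≤ 6·β^3, i.e. β^3 ≥ 8/(8+6) = 4/7.
Hence β ≥ (4/7)^(1/3) ≈ 0.830.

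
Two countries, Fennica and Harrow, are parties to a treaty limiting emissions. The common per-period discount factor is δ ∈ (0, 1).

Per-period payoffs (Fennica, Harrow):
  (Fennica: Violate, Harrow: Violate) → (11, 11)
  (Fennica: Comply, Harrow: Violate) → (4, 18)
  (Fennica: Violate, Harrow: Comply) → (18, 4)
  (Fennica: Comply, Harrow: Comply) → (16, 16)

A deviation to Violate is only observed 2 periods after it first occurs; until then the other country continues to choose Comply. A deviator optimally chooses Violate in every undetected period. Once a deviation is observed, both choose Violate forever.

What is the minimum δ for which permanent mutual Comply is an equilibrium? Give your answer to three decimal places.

0.535

A deviator earns 18 for 2 periods, then 11 forever; cooperating earns 16 forever. Multiplying the IC by (1−δ):
16 ≥ 18(1−δ^2) + 11δ^2, so 7·δ^2 ≥ 2 and δ^2 ≥ 2/7.
δ ≥ (2/7)^(1/2) ≈ 0.535.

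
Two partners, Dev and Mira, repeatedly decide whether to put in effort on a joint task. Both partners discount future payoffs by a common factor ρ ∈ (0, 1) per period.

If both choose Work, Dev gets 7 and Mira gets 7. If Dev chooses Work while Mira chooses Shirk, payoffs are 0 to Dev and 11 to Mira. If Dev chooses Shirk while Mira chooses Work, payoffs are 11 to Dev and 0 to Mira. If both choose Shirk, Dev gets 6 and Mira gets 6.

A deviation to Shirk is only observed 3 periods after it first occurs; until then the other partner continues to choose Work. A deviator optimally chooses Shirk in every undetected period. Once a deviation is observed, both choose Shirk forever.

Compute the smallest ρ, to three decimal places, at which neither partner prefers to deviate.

0.928

Deviating for the 3 undetected periods gains 11−7 = 4 per period over cooperation, then loses 7−6 = 1 per period forever once punishment starts.
Gain: 4(1 + ρ + … + ρ^2); loss: 1·ρ^3/(1−ρ).
No profitable deviation ⇔ 4(1−ρ^3) ≤ 1·ρ^3, i.e. ρ^3 ≥ 4/(4+1) = 4/5.
Hence ρ ≥ (4/5)^(1/3) ≈ 0.928.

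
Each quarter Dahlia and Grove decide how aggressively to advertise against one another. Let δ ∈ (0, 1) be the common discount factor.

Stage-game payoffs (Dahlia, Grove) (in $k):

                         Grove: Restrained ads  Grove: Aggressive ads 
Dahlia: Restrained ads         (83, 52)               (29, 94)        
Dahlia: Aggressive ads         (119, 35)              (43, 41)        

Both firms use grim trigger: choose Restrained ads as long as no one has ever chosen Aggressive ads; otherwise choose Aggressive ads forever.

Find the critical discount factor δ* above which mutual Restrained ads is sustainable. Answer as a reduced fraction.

Dahlia's threshold: (119−83)/(119−43) = 9/19.
Grove's threshold: (94−52)/(94−41) = 42/53.
9/19 < 42/53, so Grove binds and δ* = 42/53.

42/53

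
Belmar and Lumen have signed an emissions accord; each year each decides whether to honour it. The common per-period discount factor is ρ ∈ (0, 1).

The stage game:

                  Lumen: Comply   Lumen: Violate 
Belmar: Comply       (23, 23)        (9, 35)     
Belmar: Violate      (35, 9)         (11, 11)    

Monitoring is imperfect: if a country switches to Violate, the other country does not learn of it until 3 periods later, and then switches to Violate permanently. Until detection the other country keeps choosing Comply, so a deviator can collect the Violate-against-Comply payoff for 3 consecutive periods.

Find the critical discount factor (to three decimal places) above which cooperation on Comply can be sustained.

0.794

The best deviation is to choose Violate for all 3 undetected periods, earning 35 each, then 11 forever once detected.
Deviation value: 35(1−ρ^3)/(1−ρ) + 11ρ^3/(1−ρ); cooperation value: 23/(1−ρ).
IC: 23 ≥ 35(1−ρ^3) + 11ρ^3 = 35 − 24ρ^3.
So ρ^3 ≥ 12/24 = 1/2, giving ρ ≥ (1/2)^(1/3) ≈ 0.794.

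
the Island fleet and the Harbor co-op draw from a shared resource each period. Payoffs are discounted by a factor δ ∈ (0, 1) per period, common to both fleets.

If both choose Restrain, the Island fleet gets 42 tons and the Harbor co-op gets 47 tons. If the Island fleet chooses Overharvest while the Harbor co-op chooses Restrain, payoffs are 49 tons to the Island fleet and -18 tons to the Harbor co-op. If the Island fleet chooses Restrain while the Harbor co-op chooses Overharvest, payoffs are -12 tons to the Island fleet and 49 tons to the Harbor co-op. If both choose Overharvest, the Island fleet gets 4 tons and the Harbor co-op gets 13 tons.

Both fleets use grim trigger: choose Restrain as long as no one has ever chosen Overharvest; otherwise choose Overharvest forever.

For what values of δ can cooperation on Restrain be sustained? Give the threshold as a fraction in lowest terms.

7/45

For the Island fleet: deviation gain 49−42 = 7, per-period punishment loss 42−4 = 38. IC gives δ ≥ 7/45.
For the Harbor co-op: gain 2, loss 34 per period, so δ ≥ 2/36 = 1/18.
The tighter constraint is the Island fleet's, so cooperation needs δ ≥ 7/45.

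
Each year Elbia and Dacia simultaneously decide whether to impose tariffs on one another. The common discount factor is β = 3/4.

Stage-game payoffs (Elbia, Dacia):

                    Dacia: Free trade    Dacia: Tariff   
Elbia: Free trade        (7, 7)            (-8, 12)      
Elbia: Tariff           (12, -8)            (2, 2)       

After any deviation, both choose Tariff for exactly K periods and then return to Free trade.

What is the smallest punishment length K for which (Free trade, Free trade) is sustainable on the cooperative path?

2

No profitable deviation requires (7−2)(β+…+β^K) ≥ 12−7, i.e. β+…+β^K ≥ 1 ≈ 1.0000.
With β = 3/4, the partial sums are K=1: 0.7500, K=2: 1.3125.
K = 2 is the first length at which the sum reaches 1.0000.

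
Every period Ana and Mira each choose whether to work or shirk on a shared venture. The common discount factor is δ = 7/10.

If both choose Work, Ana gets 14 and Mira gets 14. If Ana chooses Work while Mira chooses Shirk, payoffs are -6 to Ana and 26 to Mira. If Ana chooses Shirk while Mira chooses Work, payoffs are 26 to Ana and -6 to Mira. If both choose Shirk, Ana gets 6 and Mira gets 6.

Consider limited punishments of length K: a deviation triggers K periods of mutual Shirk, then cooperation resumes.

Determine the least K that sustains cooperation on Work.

IC: δ(1−δ^K)/(1−δ) ≥ (26−14)/(14−6) = 3/2.
With δ = 7/10: need 1 − δ^K ≥ 3/2·(1−7/10)/(7/10), i.e. δ^K ≤ 0.3571.
Since (7/10)^2 = 0.4900 and (7/10)^3 = 0.3430, the smallest such K is 3.

3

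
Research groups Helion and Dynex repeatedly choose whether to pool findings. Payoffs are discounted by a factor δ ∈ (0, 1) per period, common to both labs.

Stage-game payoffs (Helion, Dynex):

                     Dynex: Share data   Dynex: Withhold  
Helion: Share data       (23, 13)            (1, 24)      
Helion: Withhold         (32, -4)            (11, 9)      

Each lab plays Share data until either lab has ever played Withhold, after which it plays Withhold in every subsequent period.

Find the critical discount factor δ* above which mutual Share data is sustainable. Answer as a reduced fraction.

11/15

Helion's threshold: (32−23)/(32−11) = 3/7.
Dynex's threshold: (24−13)/(24−9) = 11/15.
3/7 < 11/15, so Dynex binds and δ* = 11/15.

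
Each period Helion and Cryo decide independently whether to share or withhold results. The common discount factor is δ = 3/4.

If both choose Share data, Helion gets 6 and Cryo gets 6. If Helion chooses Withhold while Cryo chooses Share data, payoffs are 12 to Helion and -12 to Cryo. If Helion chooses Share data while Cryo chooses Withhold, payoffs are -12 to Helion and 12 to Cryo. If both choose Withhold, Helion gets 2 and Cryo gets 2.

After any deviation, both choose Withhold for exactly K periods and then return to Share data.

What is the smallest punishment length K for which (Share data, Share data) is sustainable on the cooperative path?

3

No profitable deviation requires (6−2)(δ+…+δ^K) ≥ 12−6, i.e. δ+…+δ^K ≥ 3/2 ≈ 1.5000.
With δ = 3/4, the partial sums are K=1: 0.7500, K=2: 1.3125, K=3: 1.7344.
K = 3 is the first length at which the sum reaches 1.5000.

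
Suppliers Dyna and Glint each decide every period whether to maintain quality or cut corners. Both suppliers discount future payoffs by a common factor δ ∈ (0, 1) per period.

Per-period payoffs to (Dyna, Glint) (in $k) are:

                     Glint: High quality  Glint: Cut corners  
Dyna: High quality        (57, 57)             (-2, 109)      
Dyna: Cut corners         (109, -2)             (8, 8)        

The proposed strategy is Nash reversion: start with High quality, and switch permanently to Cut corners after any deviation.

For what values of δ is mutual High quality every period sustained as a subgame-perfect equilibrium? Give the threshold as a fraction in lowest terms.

One-period gain from deviating is 109 − 57 = 52. The loss is 57 − 8 = 49 in every subsequent period, with present value 49·δ/(1−δ).
Deviation is unprofitable when 49·δ/(1−δ) ≥ 52, i.e. δ/(1−δ) ≥ 52/49.
Equivalently δ ≥ 52/(52+49) = 52/101.

52/101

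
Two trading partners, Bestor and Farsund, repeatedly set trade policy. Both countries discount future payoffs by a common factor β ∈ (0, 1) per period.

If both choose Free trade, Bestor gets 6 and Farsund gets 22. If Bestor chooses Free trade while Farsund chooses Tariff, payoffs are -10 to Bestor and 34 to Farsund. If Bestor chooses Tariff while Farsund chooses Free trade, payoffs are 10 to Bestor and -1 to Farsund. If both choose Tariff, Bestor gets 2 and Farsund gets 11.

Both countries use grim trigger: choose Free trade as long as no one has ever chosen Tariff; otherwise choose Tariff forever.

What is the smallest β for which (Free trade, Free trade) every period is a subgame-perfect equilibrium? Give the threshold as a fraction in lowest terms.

12/23

Bestor's threshold: (10−6)/(10−2) = 1/2.
Farsund's threshold: (34−22)/(34−11) = 12/23.
1/2 < 12/23, so Farsund binds and β* = 12/23.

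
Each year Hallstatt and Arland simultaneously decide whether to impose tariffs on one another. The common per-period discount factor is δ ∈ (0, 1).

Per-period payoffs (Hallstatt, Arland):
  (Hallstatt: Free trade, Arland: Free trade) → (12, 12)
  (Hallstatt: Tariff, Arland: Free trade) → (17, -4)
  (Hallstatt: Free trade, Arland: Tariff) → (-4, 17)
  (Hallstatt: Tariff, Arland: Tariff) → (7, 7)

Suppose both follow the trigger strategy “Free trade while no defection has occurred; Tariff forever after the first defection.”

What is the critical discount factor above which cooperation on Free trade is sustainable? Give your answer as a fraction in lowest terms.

1/2

Under grim trigger the critical discount factor is (T−C)/(T−P) with T = 17, C = 12, P = 7.
δ* = (17−12)/(17−7) = 5/10 = 1/2.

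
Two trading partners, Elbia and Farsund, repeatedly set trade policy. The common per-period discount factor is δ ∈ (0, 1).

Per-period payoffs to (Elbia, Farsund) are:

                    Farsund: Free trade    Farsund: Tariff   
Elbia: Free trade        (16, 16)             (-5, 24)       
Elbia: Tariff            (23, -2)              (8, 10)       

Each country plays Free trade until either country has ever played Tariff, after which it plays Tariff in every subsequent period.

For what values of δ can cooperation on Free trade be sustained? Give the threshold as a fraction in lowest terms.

Elbia: cooperation gives 16 each period; deviation gives 23 once then 8 forever.
  16/(1−δ) ≥ 23 + 8δ/(1−δ) ⇒ δ ≥ 7/15.
Farsund: cooperation gives 16 each period; deviation gives 24 once then 10 forever.
  δ ≥ 8/14 = 4/7.
Both must hold, so the binding constraint is Farsund's: δ ≥ 4/7.

4/7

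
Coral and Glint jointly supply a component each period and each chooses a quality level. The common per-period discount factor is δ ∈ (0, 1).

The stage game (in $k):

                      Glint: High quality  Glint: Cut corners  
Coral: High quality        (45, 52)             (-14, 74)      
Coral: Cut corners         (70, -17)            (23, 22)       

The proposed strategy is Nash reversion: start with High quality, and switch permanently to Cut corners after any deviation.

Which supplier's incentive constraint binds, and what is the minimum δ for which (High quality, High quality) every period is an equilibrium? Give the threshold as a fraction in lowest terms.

For Coral: deviation gain 70−45 = 25, per-period punishment loss 45−23 = 22. IC gives δ ≥ 25/47.
For Glint: gain 22, loss 30 per period, so δ ≥ 22/52 = 11/26.
The tighter constraint is Coral's, so cooperation needs δ ≥ 25/47.

Coral; δ ≥ 25/47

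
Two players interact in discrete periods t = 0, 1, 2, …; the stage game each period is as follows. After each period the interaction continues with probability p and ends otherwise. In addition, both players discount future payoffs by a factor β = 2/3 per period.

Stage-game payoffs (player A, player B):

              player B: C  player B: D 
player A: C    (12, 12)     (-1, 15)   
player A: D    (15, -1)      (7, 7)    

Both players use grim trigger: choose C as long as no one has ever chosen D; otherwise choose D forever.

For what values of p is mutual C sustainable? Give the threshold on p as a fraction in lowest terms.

9/16

Expected continuation weight on next period's payoff is β·p = 2/3·p, which plays the role of the discount factor.
Cooperation requires 2/3·p ≥ (15−12)/(15−7) = 3/8, hence p ≥ 9/16.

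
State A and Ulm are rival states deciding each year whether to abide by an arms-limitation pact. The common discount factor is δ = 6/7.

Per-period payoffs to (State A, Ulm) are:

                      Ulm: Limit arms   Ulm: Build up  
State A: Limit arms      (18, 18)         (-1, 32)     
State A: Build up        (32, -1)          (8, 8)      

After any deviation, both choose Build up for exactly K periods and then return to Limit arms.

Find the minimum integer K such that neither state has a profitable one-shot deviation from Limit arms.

No profitable deviation requires (18−8)(δ+…+δ^K) ≥ 32−18, i.e. δ+…+δ^K ≥ 7/5 ≈ 1.4000.
With δ = 6/7, the partial sums are K=1: 0.8571, K=2: 1.5918.
K = 2 is the first length at which the sum reaches 1.4000.

2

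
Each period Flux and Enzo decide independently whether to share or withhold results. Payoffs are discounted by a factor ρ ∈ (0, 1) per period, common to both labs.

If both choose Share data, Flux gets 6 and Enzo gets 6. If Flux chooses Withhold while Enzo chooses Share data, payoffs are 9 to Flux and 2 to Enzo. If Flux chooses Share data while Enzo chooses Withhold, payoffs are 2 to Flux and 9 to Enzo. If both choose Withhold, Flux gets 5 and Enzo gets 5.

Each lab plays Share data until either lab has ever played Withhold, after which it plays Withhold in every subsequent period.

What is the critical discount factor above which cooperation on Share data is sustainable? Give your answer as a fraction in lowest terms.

Cooperation forever yields 6 each period: 6/(1−ρ).
Deviating yields 9 once, then 5 forever: 9 + 5ρ/(1−ρ).
No profitable deviation requires 6/(1−ρ) ≥ 9 + 5ρ/(1−ρ).
Multiplying by (1−ρ): 6 ≥ 9(1−ρ) + 5ρ = 9 − 4ρ.
So 4ρ ≥ 3, i.e. ρ ≥ 3/4.

3/4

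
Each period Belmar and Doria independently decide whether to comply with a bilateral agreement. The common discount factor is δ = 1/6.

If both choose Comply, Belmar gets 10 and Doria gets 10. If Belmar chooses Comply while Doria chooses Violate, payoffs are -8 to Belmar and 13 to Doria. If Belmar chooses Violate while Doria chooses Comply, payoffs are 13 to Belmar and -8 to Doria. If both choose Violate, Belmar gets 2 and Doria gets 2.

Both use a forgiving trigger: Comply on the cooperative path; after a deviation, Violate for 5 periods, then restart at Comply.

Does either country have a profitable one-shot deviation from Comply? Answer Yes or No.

Yes

IC: δ+…+δ^5 ≥ (13−10)/(10−2) = 3/8.
At δ = 1/6: partial sum = 0.2000 < 0.3750. Cooperation not sustainable.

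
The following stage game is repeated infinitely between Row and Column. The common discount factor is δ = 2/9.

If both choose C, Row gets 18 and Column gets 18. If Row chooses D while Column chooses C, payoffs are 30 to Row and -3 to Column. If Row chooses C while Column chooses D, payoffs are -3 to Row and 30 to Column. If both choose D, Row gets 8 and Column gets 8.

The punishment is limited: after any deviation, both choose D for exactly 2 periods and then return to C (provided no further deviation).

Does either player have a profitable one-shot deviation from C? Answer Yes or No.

Yes

Comparing payoff streams over the 3 periods until play realigns: cooperate → 18(1+δ+…+δ^2); deviate → 30 + 8(δ+…+δ^2).
Cooperation is sustained iff (18−8)(δ+…+δ^2) ≥ 30−18.
δ+…+δ^2 = 2/9·(1−(2/9)^2)/(1−2/9) = 0.2716, and (30−18)/(18−8) = 1.2000.
0.2716 < 1.2000, so cooperation is not sustainable.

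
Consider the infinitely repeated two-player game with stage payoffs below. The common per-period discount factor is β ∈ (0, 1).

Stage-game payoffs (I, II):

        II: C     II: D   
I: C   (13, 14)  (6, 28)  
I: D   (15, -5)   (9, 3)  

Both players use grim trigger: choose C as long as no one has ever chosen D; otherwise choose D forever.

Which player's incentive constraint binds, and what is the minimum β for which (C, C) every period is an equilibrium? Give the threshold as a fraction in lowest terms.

II; β ≥ 14/25

I: cooperation gives 13 each period; deviation gives 15 once then 9 forever.
  13/(1−β) ≥ 15 + 9β/(1−β) ⇒ β ≥ 2/6 = 1/3.
II: cooperation gives 14 each period; deviation gives 28 once then 3 forever.
  β ≥ 14/25.
Both must hold, so the binding constraint is II's: β ≥ 14/25.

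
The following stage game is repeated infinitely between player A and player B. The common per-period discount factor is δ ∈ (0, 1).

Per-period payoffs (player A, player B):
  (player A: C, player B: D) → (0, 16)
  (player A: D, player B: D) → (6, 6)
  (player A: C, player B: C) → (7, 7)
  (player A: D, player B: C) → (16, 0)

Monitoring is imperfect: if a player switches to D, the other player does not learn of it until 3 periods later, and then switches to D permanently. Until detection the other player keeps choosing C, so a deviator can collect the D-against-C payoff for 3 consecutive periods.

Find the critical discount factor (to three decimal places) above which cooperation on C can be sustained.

A deviator earns 16 for 3 periods, then 6 forever; cooperating earns 7 forever. Multiplying the IC by (1−δ):
7 ≥ 16(1−δ^3) + 6δ^3, so 10·δ^3 ≥ 9 and δ^3 ≥ 9/10.
δ ≥ (9/10)^(1/3) ≈ 0.965.

0.965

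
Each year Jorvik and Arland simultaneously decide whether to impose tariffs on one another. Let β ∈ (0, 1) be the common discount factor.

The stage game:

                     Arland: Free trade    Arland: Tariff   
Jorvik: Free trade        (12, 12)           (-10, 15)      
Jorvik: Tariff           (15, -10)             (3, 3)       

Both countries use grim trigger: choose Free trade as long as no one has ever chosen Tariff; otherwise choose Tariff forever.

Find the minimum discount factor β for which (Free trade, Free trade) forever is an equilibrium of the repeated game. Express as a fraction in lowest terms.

1/4

Under grim trigger the critical discount factor is (T−C)/(T−P) with T = 15, C = 12, P = 3.
β* = (15−12)/(15−3) = 3/12 = 1/4.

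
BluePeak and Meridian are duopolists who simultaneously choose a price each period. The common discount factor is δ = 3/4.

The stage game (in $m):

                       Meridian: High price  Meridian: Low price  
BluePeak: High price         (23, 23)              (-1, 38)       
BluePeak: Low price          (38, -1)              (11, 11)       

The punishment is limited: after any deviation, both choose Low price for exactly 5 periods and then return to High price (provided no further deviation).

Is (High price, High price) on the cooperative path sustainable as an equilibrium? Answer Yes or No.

A one-shot deviation gives 38 now, then 11 for 5 periods, then back to 23.
Gain from deviating: (38−23) today; loss: (23−11) in each of the next 5 periods.
No-deviation condition: (23−11)(δ+…+δ^5) ≥ 38−23, i.e. δ+…+δ^5 ≥ 5/4.
At δ = 3/4: δ+…+δ^5 = 2.2881 ≥ 1.2500.
So cooperation is sustainable.

Yes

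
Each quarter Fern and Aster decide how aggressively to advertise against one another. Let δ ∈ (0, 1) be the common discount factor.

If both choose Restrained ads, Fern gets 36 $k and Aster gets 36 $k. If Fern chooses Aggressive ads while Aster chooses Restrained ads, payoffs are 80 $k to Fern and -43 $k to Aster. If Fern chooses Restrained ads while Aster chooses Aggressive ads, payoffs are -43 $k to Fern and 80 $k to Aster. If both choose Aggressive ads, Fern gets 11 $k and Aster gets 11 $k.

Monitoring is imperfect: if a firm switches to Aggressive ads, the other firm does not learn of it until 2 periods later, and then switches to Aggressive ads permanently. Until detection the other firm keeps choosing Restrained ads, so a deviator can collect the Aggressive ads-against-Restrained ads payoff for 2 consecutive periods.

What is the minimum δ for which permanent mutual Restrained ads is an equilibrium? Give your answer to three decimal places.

0.799

Deviating for the 2 undetected periods gains 80−36 = 44 per period over cooperation, then loses 36−11 = 25 per period forever once punishment starts.
Gain: 44(1 + δ + … + δ^1); loss: 25·δ^2/(1−δ).
No profitable deviation ⇔ 44(1−δ^2) ≤ 25·δ^2, i.e. δ^2 ≥ 44/(44+25) = 44/69.
Hence δ ≥ (44/69)^(1/2) ≈ 0.799.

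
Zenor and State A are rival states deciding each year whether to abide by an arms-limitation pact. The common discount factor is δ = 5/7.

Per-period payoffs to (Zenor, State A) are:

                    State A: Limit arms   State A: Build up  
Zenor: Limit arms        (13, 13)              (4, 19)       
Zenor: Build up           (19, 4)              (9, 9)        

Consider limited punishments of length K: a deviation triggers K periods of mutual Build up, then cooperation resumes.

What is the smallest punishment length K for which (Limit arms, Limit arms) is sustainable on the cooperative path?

3

IC: δ(1−δ^K)/(1−δ) ≥ (19−13)/(13−9) = 3/2.
With δ = 5/7: need 1 − δ^K ≥ 3/2·(1−5/7)/(5/7), i.e. δ^K ≤ 0.4000.
Since (5/7)^2 = 0.5102 and (5/7)^3 = 0.3644, the smallest such K is 3.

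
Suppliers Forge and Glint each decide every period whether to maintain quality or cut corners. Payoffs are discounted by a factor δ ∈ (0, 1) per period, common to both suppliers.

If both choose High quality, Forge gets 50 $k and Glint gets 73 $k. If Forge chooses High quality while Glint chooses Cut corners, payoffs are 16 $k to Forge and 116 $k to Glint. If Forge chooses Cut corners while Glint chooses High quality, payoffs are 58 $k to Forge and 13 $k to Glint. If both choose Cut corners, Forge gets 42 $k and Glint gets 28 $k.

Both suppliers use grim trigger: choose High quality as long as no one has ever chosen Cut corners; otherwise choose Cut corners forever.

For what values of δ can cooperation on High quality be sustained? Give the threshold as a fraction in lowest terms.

1/2

Forge: cooperation gives 50 each period; deviation gives 58 once then 42 forever.
  50/(1−δ) ≥ 58 + 42δ/(1−δ) ⇒ δ ≥ 8/16 = 1/2.
Glint: cooperation gives 73 each period; deviation gives 116 once then 28 forever.
  δ ≥ 43/88.
Both must hold, so the binding constraint is Forge's: δ ≥ 1/2.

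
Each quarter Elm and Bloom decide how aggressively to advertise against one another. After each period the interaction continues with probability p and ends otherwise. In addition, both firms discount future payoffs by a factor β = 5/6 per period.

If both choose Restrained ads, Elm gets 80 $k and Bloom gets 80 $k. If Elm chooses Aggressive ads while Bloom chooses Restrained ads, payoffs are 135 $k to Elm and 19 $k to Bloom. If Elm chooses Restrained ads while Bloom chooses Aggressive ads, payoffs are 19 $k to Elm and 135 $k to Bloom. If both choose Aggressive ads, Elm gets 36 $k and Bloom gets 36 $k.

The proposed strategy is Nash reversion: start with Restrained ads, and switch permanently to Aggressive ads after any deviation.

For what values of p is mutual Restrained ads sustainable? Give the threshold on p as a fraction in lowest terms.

With continuation probability p and discount β, the effective per-period discount factor is βp.
Grim-trigger IC: βp ≥ (135−80)/(135−36) = 5/9.
So p ≥ (5/9)/(5/6) = 2/3.

2/3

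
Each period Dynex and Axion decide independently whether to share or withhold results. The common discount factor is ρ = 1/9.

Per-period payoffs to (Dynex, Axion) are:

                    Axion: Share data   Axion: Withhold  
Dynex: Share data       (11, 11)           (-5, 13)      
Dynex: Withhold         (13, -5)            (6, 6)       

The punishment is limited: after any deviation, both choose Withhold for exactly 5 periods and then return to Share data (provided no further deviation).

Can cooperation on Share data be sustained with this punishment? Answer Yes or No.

No

IC: ρ+…+ρ^5 ≥ (13−11)/(11−6) = 2/5.
At ρ = 1/9: partial sum = 0.1250 < 0.4000. Cooperation not sustainable.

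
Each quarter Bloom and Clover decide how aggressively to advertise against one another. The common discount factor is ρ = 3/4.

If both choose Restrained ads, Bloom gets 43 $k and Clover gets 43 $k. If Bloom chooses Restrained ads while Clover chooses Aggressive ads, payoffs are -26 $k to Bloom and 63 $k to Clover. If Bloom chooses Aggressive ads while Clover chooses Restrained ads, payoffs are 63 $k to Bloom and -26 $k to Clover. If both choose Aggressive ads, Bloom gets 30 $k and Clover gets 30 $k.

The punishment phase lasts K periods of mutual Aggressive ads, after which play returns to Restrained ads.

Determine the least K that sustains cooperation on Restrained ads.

No profitable deviation requires (43−30)(ρ+…+ρ^K) ≥ 63−43, i.e. ρ+…+ρ^K ≥ 20/13 ≈ 1.5385.
With ρ = 3/4, the partial sums are K=1: 0.7500, K=2: 1.3125, K=3: 1.7344.
K = 3 is the first length at which the sum reaches 1.5385.

3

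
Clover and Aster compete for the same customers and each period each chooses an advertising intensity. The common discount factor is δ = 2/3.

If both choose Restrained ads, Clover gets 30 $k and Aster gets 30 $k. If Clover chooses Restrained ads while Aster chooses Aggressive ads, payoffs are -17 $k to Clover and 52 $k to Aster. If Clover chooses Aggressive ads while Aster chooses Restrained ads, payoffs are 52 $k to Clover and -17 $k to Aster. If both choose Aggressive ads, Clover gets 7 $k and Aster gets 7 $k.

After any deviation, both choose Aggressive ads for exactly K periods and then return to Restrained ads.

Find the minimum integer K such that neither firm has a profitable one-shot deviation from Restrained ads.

2

IC: δ(1−δ^K)/(1−δ) ≥ (52−30)/(30−7) = 22/23.
With δ = 2/3: need 1 − δ^K ≥ 22/23·(1−2/3)/(2/3), i.e. δ^K ≤ 0.5217.
Since (2/3)^1 = 0.6667 and (2/3)^2 = 0.4444, the smallest such K is 2.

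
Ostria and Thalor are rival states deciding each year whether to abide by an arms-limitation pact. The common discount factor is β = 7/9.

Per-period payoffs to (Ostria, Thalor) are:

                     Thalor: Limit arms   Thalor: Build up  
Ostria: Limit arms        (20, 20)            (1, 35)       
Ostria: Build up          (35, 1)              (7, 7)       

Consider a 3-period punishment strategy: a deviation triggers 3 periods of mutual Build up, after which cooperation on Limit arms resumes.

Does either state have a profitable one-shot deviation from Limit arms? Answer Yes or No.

A one-shot deviation gives 35 now, then 7 for 3 periods, then back to 20.
Gain from deviating: (35−20) today; loss: (20−7) in each of the next 3 periods.
No-deviation condition: (20−7)(β+…+β^3) ≥ 35−20, i.e. β+…+β^3 ≥ 15/13.
At β = 7/9: β+…+β^3 = 1.8532 ≥ 1.1538.
So cooperation is sustainable.

No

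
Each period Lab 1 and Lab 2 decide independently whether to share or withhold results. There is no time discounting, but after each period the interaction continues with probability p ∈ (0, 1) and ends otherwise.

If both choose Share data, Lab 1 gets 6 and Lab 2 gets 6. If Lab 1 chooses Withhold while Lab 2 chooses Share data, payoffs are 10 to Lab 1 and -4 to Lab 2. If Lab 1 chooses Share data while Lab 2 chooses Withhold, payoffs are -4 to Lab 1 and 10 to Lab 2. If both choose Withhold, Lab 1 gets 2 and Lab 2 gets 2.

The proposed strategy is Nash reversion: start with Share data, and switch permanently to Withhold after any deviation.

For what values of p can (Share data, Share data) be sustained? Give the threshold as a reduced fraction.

With no time discounting, the continuation probability p plays the role of the discount factor.
Grim-trigger IC: 6/(1−p) ≥ 10 + 2p/(1−p) ⇒ p ≥ (10−6)/(10−2) = 1/2.

1/2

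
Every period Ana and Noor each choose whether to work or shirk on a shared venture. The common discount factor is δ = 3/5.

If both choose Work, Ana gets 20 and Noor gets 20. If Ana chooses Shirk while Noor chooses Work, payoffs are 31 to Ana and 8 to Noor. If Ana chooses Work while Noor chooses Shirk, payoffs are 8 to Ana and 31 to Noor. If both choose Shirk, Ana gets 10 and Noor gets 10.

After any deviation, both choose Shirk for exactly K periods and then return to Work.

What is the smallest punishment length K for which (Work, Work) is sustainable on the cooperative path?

IC: δ(1−δ^K)/(1−δ) ≥ (31−20)/(20−10) = 11/10.
With δ = 3/5: need 1 − δ^K ≥ 11/10·(1−3/5)/(3/5), i.e. δ^K ≤ 0.2667.
Since (3/5)^2 = 0.3600 and (3/5)^3 = 0.2160, the smallest such K is 3.

3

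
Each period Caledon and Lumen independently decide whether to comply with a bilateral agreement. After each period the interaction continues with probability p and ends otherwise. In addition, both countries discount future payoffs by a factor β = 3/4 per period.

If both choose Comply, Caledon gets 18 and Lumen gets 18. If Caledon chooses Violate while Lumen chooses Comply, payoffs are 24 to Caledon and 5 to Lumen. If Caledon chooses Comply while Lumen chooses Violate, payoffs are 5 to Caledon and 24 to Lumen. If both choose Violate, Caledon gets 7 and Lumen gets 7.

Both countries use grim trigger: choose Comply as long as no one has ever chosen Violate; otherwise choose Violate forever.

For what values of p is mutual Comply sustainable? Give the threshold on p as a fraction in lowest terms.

8/17

Expected continuation weight on next period's payoff is β·p = 3/4·p, which plays the role of the discount factor.
Cooperation requires 3/4·p ≥ (24−18)/(24−7) = 6/17, hence p ≥ 8/17.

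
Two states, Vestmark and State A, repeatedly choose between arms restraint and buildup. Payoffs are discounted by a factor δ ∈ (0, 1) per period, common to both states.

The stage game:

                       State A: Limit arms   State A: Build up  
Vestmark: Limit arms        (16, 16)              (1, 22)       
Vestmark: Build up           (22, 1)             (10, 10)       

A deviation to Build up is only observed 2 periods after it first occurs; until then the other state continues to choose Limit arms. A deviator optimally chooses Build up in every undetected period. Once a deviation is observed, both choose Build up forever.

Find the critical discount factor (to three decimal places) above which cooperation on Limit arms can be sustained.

A deviator earns 22 for 2 periods, then 10 forever; cooperating earns 16 forever. Multiplying the IC by (1−δ):
16 ≥ 22(1−δ^2) + 10δ^2, so 12·δ^2 ≥ 6 and δ^2 ≥ 1/2.
δ ≥ (1/2)^(1/2) ≈ 0.707.

0.707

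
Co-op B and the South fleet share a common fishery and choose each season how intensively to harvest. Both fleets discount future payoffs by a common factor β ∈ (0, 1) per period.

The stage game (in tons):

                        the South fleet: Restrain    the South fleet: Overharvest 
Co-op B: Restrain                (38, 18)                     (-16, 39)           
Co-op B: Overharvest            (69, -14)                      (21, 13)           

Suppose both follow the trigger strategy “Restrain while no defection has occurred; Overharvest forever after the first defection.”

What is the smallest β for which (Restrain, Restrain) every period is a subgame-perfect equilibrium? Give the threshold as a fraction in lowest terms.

Co-op B's threshold: (69−38)/(69−21) = 31/48.
the South fleet's threshold: (39−18)/(39−13) = 21/26.
31/48 < 21/26, so the South fleet binds and β* = 21/26.

21/26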